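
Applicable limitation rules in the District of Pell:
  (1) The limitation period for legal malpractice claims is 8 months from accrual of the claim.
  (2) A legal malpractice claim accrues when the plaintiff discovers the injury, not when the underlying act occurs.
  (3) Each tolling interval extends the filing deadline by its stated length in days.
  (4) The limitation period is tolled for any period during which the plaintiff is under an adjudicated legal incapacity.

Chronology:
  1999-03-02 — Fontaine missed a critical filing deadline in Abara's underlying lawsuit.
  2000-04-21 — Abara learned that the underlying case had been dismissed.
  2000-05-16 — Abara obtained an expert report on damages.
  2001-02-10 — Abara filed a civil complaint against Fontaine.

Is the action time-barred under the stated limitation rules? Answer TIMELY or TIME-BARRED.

The claim did not accrue until Abara discovered the injury on 2000-04-21; the 1999-03-02 act date does not start the clock under the stated rule.
8 months from 2000-04-21 is 2000-12-21.
None of the other events listed affects the running of the period under the stated rules.
Filing on 2001-02-10 missed the 2000-12-21 deadline — the action is time-barred.

TIME-BARRED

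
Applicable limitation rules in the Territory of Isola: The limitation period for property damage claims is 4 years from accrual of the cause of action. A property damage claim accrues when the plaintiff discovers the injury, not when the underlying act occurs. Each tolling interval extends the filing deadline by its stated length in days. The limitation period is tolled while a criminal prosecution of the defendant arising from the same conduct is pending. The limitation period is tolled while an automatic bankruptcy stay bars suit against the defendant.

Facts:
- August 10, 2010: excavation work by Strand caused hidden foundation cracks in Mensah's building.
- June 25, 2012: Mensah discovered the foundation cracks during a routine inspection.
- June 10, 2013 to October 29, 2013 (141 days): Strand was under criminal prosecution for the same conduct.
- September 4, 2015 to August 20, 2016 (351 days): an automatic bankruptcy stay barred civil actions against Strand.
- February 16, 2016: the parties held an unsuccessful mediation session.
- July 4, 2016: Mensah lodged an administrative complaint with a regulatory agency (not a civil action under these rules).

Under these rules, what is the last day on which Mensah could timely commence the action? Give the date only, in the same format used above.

Accrual is tied to discovery, so the period began on June 25, 2012 rather than on August 10, 2010 when the act occurred.
The untolled deadline — 4 years after June 25, 2012 — is June 25, 2016.
Because the pending criminal prosecution ran from June 10, 2013 to October 29, 2013, the deadline is extended by 141 days to November 13, 2016.
The period was tolled for 351 days by the automatic bankruptcy stay (September 4, 2015 to August 20, 2016), pushing the deadline to October 30, 2017.
The other events in the timeline have no effect on the limitation period under the stated rules.

October 30, 2017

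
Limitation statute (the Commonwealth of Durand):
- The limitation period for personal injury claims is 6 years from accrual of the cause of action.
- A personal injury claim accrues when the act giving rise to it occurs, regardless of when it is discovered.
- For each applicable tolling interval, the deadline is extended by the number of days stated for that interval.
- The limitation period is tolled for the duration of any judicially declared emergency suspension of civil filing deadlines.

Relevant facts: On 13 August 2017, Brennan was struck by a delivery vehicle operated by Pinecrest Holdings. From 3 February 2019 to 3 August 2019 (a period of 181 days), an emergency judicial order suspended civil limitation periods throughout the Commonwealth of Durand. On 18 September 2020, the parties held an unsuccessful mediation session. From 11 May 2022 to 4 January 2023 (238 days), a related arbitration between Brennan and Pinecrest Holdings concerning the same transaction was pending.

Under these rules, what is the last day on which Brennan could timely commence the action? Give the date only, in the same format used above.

The limitation period began to run on 13 August 2017.
6 years from 13 August 2017 is 13 August 2023.
The emergency suspension of filing deadlines from 3 February 2019 to 3 August 2019 tolled the period for 181 days, extending the deadline to 10 February 2024.
Although a pending arbitration ran from 11 May 2022 to 4 January 2023, the stated rules do not make that a tolling event, so it is disregarded.
The other events in the timeline have no effect on the limitation period under the stated rules.

10 February 2024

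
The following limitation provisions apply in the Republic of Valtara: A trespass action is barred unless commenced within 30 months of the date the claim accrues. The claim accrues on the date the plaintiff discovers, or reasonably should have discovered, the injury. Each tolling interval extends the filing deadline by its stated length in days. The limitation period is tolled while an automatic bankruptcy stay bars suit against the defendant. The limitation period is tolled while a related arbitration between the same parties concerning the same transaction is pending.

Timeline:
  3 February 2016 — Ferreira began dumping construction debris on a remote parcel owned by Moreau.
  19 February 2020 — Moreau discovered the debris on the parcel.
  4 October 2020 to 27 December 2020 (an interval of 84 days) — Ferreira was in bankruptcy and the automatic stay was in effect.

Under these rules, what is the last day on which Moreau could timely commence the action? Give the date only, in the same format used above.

11 November 2022

The claim did not accrue until Moreau discovered the injury on 19 February 2020; the 3 February 2016 act date does not start the clock under the stated rule.
Adding the 30 months base period to 19 February 2020 gives a deadline of 19 August 2022, before any tolling.
The period was tolled for 84 days by the automatic bankruptcy stay (4 October 2020 to 27 December 2020), pushing the deadline to 11 November 2022.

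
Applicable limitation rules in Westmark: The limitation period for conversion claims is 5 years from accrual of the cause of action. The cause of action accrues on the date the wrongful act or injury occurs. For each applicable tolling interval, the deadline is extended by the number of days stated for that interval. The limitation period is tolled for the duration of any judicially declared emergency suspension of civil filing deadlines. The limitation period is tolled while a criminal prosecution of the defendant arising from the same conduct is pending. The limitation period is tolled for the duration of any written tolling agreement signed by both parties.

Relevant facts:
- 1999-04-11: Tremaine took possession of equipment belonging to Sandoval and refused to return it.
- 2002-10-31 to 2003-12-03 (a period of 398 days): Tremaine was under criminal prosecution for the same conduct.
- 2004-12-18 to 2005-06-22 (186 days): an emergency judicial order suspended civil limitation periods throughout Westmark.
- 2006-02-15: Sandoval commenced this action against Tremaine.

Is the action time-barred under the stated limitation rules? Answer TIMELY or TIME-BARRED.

The claim accrued on 1999-04-11, when the wrongful act occurred.
Adding the 5 years base period to 1999-04-11 gives a deadline of 2004-04-11, before any tolling.
Because the pending criminal prosecution ran from 2002-10-31 to 2003-12-03, the deadline is extended by 398 days to 2005-05-14.
The period was tolled for 186 days by the emergency suspension of filing deadlines (2004-12-18 to 2005-06-22), pushing the deadline to 2005-11-16.
Sandoval filed on 2006-02-15, after the 2005-11-16 deadline, so the action is time-barred.

TIME-BARRED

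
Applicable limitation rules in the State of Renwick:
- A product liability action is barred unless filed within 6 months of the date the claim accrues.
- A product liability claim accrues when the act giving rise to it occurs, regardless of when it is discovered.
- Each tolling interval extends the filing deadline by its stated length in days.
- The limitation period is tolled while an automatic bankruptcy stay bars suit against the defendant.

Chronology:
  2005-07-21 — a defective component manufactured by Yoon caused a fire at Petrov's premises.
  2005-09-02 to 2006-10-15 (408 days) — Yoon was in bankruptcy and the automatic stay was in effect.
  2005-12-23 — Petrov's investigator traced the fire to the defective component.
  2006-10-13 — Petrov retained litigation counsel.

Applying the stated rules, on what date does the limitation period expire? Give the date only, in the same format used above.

Accrual is governed by the date of the act, so the period began to run on 2005-07-21; the later discovery on 2005-12-23 is irrelevant under the stated rule.
Adding the 6 months base period to 2005-07-21 gives a deadline of 2006-01-21, before any tolling.
The automatic bankruptcy stay from 2005-09-02 to 2006-10-15 tolled the period for 408 days, extending the deadline to 2007-03-05.
Nothing else in the chronology tolls or restarts the period.

2007-03-05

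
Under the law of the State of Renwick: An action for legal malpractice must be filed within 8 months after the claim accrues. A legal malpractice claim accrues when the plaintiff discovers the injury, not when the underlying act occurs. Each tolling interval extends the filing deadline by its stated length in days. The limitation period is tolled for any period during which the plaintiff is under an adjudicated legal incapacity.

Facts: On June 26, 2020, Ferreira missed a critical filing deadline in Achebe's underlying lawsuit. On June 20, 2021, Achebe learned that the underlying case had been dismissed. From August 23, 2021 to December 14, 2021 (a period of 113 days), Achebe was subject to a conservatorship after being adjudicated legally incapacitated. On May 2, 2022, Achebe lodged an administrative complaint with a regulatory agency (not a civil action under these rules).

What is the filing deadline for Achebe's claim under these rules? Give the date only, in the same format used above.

Accrual is tied to discovery, so the period began on June 20, 2021 rather than on June 26, 2020 when the act occurred.
8 months from June 20, 2021 is February 20, 2022.
Because the plaintiff's legal incapacity ran from August 23, 2021 to December 14, 2021, the deadline is extended by 113 days to June 13, 2022.
Nothing else in the chronology tolls or restarts the period.

June 13, 2022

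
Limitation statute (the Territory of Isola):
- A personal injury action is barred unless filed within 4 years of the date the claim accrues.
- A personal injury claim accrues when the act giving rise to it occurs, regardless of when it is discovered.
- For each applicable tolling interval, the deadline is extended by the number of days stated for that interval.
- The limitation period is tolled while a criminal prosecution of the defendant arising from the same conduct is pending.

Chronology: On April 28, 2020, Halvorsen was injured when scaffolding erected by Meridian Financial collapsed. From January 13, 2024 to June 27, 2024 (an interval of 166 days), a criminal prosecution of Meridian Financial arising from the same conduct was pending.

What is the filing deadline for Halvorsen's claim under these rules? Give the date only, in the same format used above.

October 11, 2024

The claim accrued on April 28, 2020, when the wrongful act occurred.
The untolled deadline — 4 years after April 28, 2020 — is April 28, 2024.
The pending criminal prosecution from January 13, 2024 to June 27, 2024 tolled the period for 166 days, extending the deadline to October 11, 2024.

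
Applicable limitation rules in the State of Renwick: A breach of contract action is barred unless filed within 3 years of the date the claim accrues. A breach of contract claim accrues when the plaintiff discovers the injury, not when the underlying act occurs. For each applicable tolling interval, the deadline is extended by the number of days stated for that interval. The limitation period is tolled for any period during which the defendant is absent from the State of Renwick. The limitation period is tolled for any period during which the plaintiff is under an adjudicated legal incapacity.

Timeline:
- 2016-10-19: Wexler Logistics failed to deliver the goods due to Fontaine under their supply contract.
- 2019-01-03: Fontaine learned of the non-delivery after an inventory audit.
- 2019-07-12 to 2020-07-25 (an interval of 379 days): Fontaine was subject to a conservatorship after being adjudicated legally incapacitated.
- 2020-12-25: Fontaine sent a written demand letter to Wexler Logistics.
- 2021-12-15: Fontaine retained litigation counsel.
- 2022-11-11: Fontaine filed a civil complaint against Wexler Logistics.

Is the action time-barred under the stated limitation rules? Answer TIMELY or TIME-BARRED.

Under the discovery rule, the claim accrued on 2019-01-03, when Fontaine discovered the injury — not on the 2016-10-19 date of the underlying act.
3 years from 2019-01-03 is 2022-01-03.
The plaintiff's legal incapacity from 2019-07-12 to 2020-07-25 tolled the period for 379 days, extending the deadline to 2023-01-17.
The other events in the timeline have no effect on the limitation period under the stated rules.
Filing on 2022-11-11 beat the 2023-01-17 deadline — the action is timely.

TIMELY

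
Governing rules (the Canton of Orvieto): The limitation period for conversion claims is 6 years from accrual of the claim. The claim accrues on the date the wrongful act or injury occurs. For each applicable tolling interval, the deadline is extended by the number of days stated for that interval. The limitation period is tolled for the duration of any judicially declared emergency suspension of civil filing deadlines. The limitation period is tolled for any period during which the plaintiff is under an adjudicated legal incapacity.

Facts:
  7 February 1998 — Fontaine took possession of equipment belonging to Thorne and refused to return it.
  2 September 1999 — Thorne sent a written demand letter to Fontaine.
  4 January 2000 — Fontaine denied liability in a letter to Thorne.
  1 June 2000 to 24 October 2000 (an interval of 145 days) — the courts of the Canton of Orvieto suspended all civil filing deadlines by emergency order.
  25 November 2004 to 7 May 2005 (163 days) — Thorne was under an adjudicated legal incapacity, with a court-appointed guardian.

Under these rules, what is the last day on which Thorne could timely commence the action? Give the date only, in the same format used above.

The claim accrued on 7 February 1998, when the wrongful act occurred.
Adding the 6 years base period to 7 February 1998 gives a deadline of 7 February 2004, before any tolling.
The period was tolled for 145 days by the emergency suspension of filing deadlines (1 June 2000 to 24 October 2000), pushing the deadline to 1 July 2004.
The plaintiff's legal incapacity starting 25 November 2004 came too late — the period had run on 1 July 2004 — and so does not extend the deadline.
Nothing else in the chronology tolls or restarts the period.

1 July 2004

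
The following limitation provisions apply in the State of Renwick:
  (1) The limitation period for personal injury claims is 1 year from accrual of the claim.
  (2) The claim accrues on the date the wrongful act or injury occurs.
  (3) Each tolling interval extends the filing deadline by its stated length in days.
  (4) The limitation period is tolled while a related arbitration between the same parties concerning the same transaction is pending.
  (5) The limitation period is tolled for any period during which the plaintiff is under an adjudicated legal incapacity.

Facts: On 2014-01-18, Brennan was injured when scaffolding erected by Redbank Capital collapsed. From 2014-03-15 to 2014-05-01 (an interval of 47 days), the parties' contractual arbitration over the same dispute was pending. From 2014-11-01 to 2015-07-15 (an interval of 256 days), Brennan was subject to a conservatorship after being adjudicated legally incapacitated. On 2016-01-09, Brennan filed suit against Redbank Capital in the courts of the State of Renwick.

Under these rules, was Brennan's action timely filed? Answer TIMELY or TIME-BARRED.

The claim accrued on 2014-01-18, the date of the act.
The untolled deadline — 1 year after 2014-01-18 — is 2015-01-18.
The pending related arbitration from 2014-03-15 to 2014-05-01 tolled the period for 47 days, extending the deadline to 2015-03-06.
The plaintiff's legal incapacity from 2014-11-01 to 2015-07-15 tolled the period for 256 days, extending the deadline to 2015-11-17.
Filing on 2016-01-09 missed the 2015-11-17 deadline — the action is time-barred.

TIME-BARRED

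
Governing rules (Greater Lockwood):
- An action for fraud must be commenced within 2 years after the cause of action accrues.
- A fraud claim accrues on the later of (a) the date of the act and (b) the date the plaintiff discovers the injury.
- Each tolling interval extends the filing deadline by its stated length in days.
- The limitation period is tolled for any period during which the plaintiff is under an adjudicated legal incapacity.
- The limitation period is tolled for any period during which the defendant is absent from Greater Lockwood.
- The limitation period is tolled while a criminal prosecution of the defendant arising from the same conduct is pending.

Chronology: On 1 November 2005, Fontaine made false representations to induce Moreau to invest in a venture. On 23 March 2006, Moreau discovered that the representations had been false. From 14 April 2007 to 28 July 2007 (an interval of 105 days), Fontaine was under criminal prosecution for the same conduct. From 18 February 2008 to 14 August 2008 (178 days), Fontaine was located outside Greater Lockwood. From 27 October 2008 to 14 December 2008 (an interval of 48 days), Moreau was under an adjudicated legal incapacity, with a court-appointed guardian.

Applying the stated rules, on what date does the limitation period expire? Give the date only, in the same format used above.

Taking the later of the act (1 November 2005) and discovery (23 March 2006), the claim accrued on 23 March 2006.
The untolled deadline — 2 years after 23 March 2006 — is 23 March 2008.
Because the pending criminal prosecution ran from 14 April 2007 to 28 July 2007, the deadline is extended by 105 days to 6 July 2008.
Because the defendant's absence from the jurisdiction ran from 18 February 2008 to 14 August 2008, the deadline is extended by 178 days to 31 December 2008.
The period was tolled for 48 days by the plaintiff's legal incapacity (27 October 2008 to 14 December 2008), pushing the deadline to 17 February 2009.

17 February 2009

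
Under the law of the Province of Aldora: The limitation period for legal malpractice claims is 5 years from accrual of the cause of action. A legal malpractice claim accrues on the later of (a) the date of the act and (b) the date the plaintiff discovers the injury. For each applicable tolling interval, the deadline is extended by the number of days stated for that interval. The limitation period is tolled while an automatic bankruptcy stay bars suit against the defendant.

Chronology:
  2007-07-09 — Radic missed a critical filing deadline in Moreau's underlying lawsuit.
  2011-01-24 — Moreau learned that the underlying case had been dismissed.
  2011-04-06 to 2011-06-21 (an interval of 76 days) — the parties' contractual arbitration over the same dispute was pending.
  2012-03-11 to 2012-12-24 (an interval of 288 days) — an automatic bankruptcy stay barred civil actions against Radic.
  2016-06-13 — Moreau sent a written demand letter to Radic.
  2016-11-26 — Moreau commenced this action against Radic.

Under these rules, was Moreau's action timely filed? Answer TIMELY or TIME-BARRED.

TIME-BARRED

Because discovery on 2011-01-24 post-dates the 2007-07-09 act, accrual under the later-of rule falls on 2011-01-24.
The untolled deadline — 5 years after 2011-01-24 — is 2016-01-24.
Because the automatic bankruptcy stay ran from 2012-03-11 to 2012-12-24, the deadline is extended by 288 days to 2016-11-07.
The pending related arbitration from 2011-04-06 to 2011-06-21 does not toll the period, because no stated rule makes a pending arbitration a tolling event.
Nothing else in the chronology tolls or restarts the period.
Filing on 2016-11-26 missed the 2016-11-07 deadline — the action is time-barred.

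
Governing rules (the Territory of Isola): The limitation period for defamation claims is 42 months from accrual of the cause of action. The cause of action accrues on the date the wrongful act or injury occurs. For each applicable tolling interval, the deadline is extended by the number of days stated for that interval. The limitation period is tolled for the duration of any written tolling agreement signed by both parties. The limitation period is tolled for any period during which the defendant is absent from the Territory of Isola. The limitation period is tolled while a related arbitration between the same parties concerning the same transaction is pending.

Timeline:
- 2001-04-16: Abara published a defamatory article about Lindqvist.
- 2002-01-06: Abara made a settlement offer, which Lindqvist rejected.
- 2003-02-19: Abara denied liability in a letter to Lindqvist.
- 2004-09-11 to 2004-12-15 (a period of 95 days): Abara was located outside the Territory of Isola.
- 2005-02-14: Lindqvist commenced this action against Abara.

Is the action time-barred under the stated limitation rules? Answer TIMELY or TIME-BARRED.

The limitation period began to run on 2001-04-16.
42 months from 2001-04-16 is 2004-10-16.
The defendant's absence from the jurisdiction from 2004-09-11 to 2004-12-15 tolled the period for 95 days, extending the deadline to 2005-01-19.
Nothing else in the chronology tolls or restarts the period.
Filing on 2005-02-14 missed the 2005-01-19 deadline — the action is time-barred.

TIME-BARRED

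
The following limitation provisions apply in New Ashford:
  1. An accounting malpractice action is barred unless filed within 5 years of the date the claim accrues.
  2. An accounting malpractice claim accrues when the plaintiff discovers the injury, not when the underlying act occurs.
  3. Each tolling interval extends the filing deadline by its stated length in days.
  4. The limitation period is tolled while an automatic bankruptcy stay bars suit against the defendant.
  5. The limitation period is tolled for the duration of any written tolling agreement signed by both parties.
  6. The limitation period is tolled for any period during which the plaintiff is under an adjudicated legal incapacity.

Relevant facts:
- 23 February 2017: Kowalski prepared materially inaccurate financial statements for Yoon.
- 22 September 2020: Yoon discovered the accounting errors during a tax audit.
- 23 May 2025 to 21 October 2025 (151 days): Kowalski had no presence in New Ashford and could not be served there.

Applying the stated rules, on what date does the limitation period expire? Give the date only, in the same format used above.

Accrual is tied to discovery, so the period began on 22 September 2020 rather than on 23 February 2017 when the act occurred.
Adding the 5 years base period to 22 September 2020 gives a deadline of 22 September 2025, before any tolling.
The defendant's absence from the jurisdiction from 23 May 2025 to 21 October 2025 does not toll the period, because no stated rule makes the defendant's absence a tolling event.

22 September 2025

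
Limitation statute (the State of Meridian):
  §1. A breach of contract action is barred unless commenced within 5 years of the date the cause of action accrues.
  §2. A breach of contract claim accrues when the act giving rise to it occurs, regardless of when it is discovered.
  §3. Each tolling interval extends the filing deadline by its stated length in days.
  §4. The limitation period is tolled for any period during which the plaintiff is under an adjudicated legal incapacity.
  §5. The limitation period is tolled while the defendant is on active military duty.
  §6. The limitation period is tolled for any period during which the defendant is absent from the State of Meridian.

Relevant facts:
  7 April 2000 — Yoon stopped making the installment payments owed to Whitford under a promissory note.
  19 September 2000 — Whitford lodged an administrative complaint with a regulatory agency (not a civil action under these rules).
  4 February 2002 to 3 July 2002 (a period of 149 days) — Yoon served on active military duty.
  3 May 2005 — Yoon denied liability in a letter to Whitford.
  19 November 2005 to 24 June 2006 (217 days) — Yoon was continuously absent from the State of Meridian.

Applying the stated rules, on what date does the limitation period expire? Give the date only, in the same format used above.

3 September 2005

The cause of action accrued on 7 April 2000, the date of the act.
5 years from 7 April 2000 is 7 April 2005.
Because the defendant's active military service ran from 4 February 2002 to 3 July 2002, the deadline is extended by 149 days to 3 September 2005.
By the time the defendant's absence from the jurisdiction began on 19 November 2005, the limitation period had already expired on 3 September 2005; that interval cannot revive it.
Nothing else in the chronology tolls or restarts the period.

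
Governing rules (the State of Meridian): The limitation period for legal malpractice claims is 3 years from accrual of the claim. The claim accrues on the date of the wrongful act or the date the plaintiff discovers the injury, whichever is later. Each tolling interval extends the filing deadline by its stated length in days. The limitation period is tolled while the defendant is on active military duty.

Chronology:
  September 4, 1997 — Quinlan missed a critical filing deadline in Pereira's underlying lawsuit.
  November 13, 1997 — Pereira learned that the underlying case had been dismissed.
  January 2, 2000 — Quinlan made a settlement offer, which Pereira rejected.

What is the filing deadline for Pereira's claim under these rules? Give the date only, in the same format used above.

November 13, 2000

The claim accrued on November 13, 1997 — the later of the September 4, 1997 act and the November 13, 1997 discovery.
3 years from November 13, 1997 is November 13, 2000.
The other events in the timeline have no effect on the limitation period under the stated rules.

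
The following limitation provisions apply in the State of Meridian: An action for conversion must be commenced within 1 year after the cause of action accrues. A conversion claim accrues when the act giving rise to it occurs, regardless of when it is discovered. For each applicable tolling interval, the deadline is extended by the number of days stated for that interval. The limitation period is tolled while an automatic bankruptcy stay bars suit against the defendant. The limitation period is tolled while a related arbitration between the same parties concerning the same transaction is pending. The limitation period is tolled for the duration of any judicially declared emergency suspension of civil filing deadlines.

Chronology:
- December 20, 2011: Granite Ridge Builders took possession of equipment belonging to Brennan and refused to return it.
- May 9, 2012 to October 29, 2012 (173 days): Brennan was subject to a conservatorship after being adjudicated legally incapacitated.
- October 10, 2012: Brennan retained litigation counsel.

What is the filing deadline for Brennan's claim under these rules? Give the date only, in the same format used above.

The limitation period began to run on December 20, 2011.
1 year from December 20, 2011 is December 20, 2012.
No stated provision tolls the period for the plaintiff's incapacity, so the interval from May 9, 2012 to October 29, 2012 has no effect on the deadline.
None of the other events listed affects the running of the period under the stated rules.

December 20, 2012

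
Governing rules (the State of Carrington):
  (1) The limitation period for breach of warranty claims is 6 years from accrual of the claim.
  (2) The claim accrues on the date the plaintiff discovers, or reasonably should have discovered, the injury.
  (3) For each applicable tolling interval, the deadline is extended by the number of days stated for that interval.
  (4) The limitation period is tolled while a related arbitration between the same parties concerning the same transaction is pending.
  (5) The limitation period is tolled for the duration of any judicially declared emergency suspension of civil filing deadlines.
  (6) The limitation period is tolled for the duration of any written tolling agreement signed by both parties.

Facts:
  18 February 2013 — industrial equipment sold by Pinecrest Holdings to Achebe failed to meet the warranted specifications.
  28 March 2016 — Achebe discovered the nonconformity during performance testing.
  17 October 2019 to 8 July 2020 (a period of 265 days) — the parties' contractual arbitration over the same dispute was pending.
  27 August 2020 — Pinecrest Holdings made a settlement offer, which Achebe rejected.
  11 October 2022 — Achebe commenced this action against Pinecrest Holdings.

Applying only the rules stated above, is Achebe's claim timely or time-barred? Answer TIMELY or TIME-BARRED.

TIMELY

Under the discovery rule, the claim accrued on 28 March 2016, when Achebe discovered the injury — not on the 18 February 2013 date of the underlying act.
Adding the 6 years base period to 28 March 2016 gives a deadline of 28 March 2022, before any tolling.
Because the pending related arbitration ran from 17 October 2019 to 8 July 2020, the deadline is extended by 265 days to 18 December 2022.
None of the other events listed affects the running of the period under the stated rules.
Filing on 11 October 2022 beat the 18 December 2022 deadline — the action is timely.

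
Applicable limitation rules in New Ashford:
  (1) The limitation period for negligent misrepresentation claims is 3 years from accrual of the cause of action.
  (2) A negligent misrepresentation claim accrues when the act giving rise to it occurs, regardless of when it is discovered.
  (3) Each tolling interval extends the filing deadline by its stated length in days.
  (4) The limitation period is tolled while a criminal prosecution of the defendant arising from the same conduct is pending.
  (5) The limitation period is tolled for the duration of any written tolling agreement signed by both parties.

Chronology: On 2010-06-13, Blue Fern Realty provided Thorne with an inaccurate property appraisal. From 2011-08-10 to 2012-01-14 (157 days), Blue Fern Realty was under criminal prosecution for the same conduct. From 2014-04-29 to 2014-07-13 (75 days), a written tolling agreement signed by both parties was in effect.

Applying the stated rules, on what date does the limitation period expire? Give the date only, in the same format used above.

2013-11-17

The cause of action accrued on 2010-06-13, the date of the act.
The untolled deadline — 3 years after 2010-06-13 — is 2013-06-13.
Because the pending criminal prosecution ran from 2011-08-10 to 2012-01-14, the deadline is extended by 157 days to 2013-11-17.
The written tolling agreement from 2014-04-29 to 2014-07-13 began after the period had already run on 2013-11-17, so it has no tolling effect.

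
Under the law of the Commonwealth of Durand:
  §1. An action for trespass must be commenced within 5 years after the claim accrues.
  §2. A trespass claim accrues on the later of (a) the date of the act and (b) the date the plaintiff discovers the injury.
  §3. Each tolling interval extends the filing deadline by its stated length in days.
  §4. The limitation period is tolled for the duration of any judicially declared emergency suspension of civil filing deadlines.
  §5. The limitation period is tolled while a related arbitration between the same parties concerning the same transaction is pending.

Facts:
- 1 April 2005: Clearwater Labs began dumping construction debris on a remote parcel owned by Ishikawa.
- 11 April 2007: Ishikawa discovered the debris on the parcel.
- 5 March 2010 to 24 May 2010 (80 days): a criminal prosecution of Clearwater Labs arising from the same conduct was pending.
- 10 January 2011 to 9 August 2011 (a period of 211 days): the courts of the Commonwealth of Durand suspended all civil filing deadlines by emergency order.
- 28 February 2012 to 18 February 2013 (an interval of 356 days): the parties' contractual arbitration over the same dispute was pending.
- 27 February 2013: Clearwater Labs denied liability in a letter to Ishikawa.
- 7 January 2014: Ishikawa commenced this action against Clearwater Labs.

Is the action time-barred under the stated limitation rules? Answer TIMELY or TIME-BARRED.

TIME-BARRED

Taking the later of the act (1 April 2005) and discovery (11 April 2007), the claim accrued on 11 April 2007.
Adding the 5 years base period to 11 April 2007 gives a deadline of 11 April 2012, before any tolling.
The period was tolled for 211 days by the emergency suspension of filing deadlines (10 January 2011 to 9 August 2011), pushing the deadline to 8 November 2012.
The pending related arbitration from 28 February 2012 to 18 February 2013 tolled the period for 356 days, extending the deadline to 30 October 2013.
The pending criminal prosecution from 5 March 2010 to 24 May 2010 does not toll the period, because no stated rule makes a criminal prosecution a tolling event.
None of the other events listed affects the running of the period under the stated rules.
Filing on 7 January 2014 missed the 30 October 2013 deadline — the action is time-barred.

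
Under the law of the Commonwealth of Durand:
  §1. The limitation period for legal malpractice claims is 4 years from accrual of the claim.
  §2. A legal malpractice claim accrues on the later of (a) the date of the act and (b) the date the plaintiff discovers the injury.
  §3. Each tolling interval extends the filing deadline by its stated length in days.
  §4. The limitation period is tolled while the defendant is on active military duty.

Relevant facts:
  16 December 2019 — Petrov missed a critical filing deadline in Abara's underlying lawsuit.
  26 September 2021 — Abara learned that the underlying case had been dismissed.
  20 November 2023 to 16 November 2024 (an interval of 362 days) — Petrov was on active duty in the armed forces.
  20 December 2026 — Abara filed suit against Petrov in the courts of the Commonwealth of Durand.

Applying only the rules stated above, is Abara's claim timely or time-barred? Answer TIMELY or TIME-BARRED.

Taking the later of the act (16 December 2019) and discovery (26 September 2021), the claim accrued on 26 September 2021.
The untolled deadline — 4 years after 26 September 2021 — is 26 September 2025.
The period was tolled for 362 days by the defendant's active military service (20 November 2023 to 16 November 2024), pushing the deadline to 23 September 2026.
Abara filed on 20 December 2026, after the 23 September 2026 deadline, so the action is time-barred.

TIME-BARRED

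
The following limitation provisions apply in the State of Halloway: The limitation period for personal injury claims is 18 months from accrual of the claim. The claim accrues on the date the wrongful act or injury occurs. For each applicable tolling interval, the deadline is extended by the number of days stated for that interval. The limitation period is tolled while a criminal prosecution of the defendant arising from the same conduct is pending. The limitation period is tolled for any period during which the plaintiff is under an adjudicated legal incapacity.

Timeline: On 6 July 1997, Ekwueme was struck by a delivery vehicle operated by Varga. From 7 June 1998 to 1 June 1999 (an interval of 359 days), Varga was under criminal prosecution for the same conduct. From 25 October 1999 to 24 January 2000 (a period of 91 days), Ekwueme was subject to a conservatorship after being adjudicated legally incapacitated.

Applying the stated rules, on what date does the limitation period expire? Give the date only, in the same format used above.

31 March 2000

The limitation period began to run on 6 July 1997.
18 months from 6 July 1997 is 6 January 1999.
The pending criminal prosecution from 7 June 1998 to 1 June 1999 tolled the period for 359 days, extending the deadline to 31 December 1999.
The period was tolled for 91 days by the plaintiff's legal incapacity (25 October 1999 to 24 January 2000), pushing the deadline to 31 March 2000.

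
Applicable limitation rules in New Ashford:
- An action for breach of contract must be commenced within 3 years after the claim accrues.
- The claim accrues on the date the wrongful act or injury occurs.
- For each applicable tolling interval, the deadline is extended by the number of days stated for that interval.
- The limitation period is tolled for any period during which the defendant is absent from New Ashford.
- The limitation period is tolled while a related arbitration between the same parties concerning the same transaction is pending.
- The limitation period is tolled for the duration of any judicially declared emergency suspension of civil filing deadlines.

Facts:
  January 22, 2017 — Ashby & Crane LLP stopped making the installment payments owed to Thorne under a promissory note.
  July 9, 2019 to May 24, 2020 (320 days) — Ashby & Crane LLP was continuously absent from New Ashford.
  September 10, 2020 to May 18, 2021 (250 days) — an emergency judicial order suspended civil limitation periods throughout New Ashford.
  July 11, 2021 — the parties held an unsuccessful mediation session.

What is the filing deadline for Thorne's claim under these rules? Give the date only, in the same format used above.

August 14, 2021

The claim accrued on January 22, 2017, the date of the act.
3 years from January 22, 2017 is January 22, 2020.
The defendant's absence from the jurisdiction from July 9, 2019 to May 24, 2020 tolled the period for 320 days, extending the deadline to December 7, 2020.
Because the emergency suspension of filing deadlines ran from September 10, 2020 to May 18, 2021, the deadline is extended by 250 days to August 14, 2021.
None of the other events listed affects the running of the period under the stated rules.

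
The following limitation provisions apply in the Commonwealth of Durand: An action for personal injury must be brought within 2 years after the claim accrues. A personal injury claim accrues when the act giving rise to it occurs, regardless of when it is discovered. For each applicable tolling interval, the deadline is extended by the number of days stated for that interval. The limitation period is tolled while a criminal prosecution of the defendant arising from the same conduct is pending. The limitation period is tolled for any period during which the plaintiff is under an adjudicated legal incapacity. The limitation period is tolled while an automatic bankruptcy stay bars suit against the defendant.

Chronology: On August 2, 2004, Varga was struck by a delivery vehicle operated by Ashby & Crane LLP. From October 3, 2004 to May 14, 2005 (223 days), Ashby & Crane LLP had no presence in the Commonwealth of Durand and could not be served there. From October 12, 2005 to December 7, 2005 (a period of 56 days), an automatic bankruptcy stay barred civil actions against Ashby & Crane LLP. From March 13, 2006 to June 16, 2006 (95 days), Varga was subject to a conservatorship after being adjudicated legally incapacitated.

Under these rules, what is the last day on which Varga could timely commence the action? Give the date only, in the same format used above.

The claim accrued on August 2, 2004, the date of the act.
Adding the 2 years base period to August 2, 2004 gives a deadline of August 2, 2006, before any tolling.
Because the automatic bankruptcy stay ran from October 12, 2005 to December 7, 2005, the deadline is extended by 56 days to September 27, 2006.
The period was tolled for 95 days by the plaintiff's legal incapacity (March 13, 2006 to June 16, 2006), pushing the deadline to December 31, 2006.
The defendant's absence from the jurisdiction from October 3, 2004 to May 14, 2005 does not toll the period, because no stated rule makes the defendant's absence a tolling event.

December 31, 2006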